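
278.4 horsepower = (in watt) 2.076e+05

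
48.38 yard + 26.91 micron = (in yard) 48.38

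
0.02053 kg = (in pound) 0.04526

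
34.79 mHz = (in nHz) 3.479e+07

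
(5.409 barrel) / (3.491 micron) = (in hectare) 24.63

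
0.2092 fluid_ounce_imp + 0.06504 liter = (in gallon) 0.01875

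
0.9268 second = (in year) 2.939e-08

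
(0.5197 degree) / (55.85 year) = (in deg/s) 2.951e-10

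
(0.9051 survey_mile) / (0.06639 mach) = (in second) 64.44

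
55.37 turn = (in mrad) 3.479e+05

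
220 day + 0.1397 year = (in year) 0.7424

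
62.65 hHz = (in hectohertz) 62.65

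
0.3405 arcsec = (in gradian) 0.0001051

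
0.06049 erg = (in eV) 3.775e+10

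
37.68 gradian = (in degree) 33.91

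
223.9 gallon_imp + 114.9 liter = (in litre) 1133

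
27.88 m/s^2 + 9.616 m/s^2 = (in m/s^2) 37.5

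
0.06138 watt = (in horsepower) 8.231e-05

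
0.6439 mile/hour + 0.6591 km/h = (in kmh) 1.695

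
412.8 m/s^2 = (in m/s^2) 412.8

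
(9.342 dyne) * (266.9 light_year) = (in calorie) 5.638e+13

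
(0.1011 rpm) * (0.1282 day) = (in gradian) 7466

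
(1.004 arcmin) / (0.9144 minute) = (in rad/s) 5.323e-06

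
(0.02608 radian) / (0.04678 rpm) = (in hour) 0.001479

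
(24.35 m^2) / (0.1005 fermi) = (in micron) 2.423e+23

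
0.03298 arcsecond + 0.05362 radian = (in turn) 0.008534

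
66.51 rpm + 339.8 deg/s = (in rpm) 123.1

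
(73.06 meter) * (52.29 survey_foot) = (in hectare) 0.1164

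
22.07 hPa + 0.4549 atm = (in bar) 0.483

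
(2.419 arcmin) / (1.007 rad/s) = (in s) 0.0006988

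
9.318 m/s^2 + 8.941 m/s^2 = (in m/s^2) 18.26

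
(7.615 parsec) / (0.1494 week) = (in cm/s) 2.601e+14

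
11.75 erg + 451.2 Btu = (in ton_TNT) 0.0001138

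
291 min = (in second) 1.746e+04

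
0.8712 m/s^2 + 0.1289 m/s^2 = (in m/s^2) 1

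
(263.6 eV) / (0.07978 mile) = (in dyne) 3.289e-14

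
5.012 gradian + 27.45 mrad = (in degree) 6.084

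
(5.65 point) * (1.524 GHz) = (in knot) 5.905e+06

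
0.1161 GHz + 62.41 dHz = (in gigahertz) 0.1161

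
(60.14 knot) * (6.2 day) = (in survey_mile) 1.03e+04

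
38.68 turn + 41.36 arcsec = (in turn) 38.68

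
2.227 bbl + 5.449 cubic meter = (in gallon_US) 1533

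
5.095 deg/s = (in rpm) 0.8492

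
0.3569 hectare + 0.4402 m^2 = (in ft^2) 3.842e+04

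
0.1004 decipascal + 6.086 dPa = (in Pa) 0.6186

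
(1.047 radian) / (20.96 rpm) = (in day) 5.521e-06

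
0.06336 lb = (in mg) 2.874e+04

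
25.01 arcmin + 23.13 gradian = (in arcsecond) 7.644e+04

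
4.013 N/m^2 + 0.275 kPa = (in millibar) 2.79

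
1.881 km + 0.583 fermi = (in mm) 1.881e+06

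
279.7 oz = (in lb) 17.48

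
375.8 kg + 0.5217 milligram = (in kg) 375.8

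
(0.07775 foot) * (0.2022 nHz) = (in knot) 9.314e-12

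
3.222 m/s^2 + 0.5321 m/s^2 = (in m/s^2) 3.754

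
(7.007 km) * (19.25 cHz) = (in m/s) 1349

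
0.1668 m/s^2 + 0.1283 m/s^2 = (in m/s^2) 0.2951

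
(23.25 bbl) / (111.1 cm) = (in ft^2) 35.81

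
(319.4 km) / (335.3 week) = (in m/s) 0.001575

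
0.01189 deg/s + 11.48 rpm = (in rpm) 11.48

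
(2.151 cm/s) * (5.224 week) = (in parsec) 2.202e-12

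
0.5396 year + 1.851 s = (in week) 28.14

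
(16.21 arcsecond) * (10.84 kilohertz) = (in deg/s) 48.81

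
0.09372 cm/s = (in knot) 0.001822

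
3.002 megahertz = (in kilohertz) 3002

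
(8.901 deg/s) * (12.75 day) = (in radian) 1.711e+05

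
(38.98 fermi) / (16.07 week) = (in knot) 7.796e-21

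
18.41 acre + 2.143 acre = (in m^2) 8.318e+04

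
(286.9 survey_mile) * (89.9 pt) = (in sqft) 1.576e+05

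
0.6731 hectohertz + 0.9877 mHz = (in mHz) 6.731e+04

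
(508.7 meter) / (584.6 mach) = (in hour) 7.099e-07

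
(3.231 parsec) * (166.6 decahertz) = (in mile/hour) 3.715e+20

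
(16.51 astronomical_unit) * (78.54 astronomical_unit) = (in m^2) 2.902e+25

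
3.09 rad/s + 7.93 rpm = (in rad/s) 3.92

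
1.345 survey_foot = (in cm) 41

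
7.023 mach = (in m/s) 2391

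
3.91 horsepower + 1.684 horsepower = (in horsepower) 5.594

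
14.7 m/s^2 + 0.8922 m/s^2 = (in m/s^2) 15.59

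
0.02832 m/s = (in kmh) 0.102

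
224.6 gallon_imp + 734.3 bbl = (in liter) 1.178e+05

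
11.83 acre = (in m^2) 4.787e+04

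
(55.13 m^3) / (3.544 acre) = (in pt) 10.9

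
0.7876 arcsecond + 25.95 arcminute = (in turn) 0.001202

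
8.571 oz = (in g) 243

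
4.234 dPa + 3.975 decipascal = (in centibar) 0.0008209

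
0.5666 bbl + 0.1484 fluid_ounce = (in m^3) 0.09009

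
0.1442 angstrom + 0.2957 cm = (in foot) 0.009701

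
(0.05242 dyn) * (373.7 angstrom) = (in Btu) 1.857e-17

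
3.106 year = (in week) 162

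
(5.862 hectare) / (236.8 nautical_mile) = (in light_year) 1.413e-17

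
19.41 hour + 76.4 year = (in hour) 6.693e+05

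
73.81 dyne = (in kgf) 7.527e-05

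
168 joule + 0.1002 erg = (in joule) 168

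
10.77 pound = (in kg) 4.885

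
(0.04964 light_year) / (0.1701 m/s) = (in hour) 7.669e+11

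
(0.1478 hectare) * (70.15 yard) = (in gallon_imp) 2.085e+07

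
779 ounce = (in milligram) 2.208e+07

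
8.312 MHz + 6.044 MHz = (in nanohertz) 1.436e+16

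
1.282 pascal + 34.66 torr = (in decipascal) 4.622e+04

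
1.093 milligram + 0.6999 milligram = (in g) 0.001793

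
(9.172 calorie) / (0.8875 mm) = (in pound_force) 9721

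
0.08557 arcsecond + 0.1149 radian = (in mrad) 114.9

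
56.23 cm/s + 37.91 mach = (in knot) 2.509e+04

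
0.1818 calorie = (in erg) 7.607e+06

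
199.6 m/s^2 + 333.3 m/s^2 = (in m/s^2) 532.9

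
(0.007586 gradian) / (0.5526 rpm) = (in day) 2.383e-08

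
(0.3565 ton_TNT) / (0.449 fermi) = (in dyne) 3.322e+29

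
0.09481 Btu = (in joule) 100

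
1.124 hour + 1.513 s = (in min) 67.47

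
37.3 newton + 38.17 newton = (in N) 75.47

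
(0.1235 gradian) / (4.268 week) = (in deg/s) 4.306e-08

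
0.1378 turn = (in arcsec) 1.786e+05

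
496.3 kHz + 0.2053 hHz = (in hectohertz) 4963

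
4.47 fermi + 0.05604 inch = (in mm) 1.423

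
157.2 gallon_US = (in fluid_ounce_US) 2.012e+04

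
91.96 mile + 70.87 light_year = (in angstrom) 6.705e+27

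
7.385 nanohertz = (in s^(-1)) 7.385e-09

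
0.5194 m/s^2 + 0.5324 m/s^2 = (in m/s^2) 1.052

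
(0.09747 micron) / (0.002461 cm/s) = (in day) 4.584e-08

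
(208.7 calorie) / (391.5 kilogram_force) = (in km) 0.0002274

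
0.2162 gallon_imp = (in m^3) 0.0009829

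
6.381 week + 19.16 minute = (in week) 6.383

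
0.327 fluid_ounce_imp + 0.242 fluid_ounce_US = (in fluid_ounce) 0.5562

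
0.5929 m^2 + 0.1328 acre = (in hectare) 0.0538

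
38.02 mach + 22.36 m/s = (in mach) 38.09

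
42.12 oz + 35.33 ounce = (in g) 2196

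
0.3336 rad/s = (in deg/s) 19.11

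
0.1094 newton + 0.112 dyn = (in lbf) 0.02459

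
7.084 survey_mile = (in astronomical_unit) 7.621e-08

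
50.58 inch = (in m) 1.285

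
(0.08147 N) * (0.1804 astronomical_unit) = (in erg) 2.199e+16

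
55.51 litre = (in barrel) 0.3491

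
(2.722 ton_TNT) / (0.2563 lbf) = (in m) 9.99e+09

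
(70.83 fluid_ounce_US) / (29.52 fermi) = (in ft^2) 7.638e+11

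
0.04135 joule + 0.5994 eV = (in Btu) 3.919e-05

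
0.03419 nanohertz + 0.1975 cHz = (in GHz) 1.975e-12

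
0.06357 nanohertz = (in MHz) 6.357e-17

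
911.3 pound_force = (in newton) 4054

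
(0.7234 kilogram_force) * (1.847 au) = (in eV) 1.223e+31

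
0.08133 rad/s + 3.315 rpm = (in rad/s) 0.4285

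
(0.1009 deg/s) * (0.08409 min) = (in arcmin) 30.54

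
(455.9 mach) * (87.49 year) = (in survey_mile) 2.661e+11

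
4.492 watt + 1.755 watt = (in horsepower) 0.008377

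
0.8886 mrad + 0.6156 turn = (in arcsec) 7.98e+05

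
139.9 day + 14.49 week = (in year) 0.6612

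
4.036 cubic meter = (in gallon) 1066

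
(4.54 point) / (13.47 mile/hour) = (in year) 8.434e-12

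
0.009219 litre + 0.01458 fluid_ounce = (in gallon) 0.002549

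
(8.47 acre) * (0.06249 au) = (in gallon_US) 8.465e+16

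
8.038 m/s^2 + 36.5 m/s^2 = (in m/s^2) 44.54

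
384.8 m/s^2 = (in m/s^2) 384.8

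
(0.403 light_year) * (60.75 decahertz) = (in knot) 4.502e+18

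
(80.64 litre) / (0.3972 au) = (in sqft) 1.461e-11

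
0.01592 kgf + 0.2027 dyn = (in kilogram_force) 0.01592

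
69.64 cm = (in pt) 1974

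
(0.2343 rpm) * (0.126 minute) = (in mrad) 185.5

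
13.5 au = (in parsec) 6.545e-05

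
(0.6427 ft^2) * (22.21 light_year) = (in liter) 1.255e+19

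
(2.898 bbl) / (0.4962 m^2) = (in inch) 36.56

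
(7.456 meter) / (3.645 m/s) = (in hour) 0.0005682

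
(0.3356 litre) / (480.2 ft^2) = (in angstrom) 7.523e+04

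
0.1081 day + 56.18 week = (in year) 1.078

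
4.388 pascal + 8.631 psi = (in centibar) 59.51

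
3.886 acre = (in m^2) 1.573e+04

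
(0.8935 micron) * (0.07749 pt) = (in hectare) 2.443e-15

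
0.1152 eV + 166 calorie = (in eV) 4.335e+21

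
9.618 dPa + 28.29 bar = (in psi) 410.3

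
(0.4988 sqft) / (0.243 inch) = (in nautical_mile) 0.004054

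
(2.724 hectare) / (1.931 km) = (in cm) 1411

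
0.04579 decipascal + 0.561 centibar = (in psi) 0.08137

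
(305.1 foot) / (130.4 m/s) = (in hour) 0.0001981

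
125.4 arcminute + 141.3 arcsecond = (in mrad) 37.16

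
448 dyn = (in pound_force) 0.001007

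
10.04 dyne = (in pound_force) 2.257e-05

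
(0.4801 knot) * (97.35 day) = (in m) 2.077e+06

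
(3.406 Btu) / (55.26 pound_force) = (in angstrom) 1.462e+11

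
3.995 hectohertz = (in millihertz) 3.995e+05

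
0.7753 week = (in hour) 130.3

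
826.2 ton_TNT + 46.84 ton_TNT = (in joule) 3.653e+12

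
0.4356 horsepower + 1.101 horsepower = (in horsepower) 1.537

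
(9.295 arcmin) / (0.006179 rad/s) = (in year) 1.388e-08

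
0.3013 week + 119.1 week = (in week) 119.4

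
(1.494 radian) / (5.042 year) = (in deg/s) 5.383e-07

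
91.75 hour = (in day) 3.823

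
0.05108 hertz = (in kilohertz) 5.108e-05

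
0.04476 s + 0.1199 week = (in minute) 1209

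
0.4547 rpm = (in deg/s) 2.728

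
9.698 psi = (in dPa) 6.687e+05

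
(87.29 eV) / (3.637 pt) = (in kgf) 1.112e-15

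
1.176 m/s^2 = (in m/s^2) 1.176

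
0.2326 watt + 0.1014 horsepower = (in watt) 75.85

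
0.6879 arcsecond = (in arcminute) 0.01146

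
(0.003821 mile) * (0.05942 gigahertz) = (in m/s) 3.654e+08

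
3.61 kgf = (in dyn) 3.54e+06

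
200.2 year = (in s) 6.314e+09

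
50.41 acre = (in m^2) 2.04e+05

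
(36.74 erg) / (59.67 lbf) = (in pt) 3.924e-05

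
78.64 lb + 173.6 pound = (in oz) 4036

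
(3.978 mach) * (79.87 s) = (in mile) 67.22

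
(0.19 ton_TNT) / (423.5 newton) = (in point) 5.321e+09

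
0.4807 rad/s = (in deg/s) 27.54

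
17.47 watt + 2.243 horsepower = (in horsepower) 2.266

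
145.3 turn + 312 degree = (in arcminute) 3.157e+06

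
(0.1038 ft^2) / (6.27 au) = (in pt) 2.914e-11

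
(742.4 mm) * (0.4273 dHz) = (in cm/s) 3.172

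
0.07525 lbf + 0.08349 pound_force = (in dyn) 7.061e+04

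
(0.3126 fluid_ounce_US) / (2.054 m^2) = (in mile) 2.797e-09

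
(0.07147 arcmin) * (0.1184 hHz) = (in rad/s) 0.0002462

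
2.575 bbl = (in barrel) 2.575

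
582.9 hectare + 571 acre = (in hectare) 814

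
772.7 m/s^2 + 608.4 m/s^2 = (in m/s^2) 1381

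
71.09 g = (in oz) 2.508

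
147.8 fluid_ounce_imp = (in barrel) 0.02641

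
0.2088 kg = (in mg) 2.088e+05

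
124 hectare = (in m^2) 1.24e+06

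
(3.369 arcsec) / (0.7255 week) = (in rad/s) 3.722e-11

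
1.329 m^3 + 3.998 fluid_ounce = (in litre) 1329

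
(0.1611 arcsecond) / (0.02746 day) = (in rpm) 3.144e-09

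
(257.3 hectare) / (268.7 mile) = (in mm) 5950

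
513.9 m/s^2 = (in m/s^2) 513.9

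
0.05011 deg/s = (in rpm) 0.008352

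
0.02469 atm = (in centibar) 2.502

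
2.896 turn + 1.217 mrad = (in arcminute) 6.256e+04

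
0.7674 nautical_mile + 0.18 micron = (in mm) 1.421e+06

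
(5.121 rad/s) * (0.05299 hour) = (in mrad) 9.769e+05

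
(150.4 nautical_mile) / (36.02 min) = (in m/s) 128.9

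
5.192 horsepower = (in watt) 3872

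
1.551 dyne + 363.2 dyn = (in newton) 0.003648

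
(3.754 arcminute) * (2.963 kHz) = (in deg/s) 185.4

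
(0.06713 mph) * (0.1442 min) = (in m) 0.2596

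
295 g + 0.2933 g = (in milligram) 2.953e+05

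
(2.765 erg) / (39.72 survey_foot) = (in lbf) 5.134e-09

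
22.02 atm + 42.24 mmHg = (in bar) 22.37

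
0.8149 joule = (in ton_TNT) 1.948e-10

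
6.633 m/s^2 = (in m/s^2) 6.633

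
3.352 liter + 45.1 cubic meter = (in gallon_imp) 9921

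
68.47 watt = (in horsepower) 0.09182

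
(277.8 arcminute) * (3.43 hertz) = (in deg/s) 15.88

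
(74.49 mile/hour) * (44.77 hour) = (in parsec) 1.739e-10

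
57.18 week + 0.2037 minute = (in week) 57.18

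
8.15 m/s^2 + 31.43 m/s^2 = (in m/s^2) 39.58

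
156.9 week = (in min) 1.582e+06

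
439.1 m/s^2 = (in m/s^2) 439.1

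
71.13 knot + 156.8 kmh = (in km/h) 288.5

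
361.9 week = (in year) 6.941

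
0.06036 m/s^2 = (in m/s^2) 0.06036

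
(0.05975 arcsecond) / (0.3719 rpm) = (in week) 1.23e-11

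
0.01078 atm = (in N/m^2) 1092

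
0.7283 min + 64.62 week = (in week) 64.62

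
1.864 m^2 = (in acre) 0.0004606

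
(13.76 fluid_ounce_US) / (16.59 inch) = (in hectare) 9.657e-08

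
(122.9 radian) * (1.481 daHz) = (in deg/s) 1.043e+05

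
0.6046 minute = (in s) 36.28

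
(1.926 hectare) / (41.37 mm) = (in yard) 5.091e+05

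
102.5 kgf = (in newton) 1005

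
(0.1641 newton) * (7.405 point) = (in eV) 2.676e+15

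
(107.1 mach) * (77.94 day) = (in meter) 2.456e+11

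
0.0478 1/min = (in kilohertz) 7.967e-07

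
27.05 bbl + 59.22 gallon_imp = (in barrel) 28.74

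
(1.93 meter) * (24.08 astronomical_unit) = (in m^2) 6.952e+12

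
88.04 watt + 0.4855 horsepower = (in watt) 450.1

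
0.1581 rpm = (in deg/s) 0.9486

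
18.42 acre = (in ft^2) 8.024e+05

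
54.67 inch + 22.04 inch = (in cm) 194.8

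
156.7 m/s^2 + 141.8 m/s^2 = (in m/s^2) 298.5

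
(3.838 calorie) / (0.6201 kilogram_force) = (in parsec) 8.558e-17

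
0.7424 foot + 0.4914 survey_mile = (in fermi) 7.911e+17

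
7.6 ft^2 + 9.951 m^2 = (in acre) 0.002633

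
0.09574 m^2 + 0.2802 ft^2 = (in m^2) 0.1218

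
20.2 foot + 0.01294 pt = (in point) 1.745e+04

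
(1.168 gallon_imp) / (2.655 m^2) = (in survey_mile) 1.243e-06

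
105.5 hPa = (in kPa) 10.55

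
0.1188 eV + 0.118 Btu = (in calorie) 29.76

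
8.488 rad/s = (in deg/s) 486.3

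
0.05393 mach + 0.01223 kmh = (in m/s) 18.37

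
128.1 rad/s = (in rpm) 1223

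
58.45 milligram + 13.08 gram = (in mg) 1.314e+04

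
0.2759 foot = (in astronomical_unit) 5.621e-13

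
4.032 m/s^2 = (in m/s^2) 4.032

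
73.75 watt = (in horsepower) 0.0989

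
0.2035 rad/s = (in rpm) 1.943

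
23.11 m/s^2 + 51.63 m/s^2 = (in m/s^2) 74.74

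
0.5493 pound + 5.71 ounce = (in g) 411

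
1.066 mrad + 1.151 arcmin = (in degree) 0.08026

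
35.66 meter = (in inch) 1404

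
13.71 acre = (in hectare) 5.548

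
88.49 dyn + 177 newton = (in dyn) 1.77e+07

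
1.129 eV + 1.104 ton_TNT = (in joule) 4.619e+09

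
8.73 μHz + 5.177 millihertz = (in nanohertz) 5.186e+06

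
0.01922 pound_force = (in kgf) 0.008718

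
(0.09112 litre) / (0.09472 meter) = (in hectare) 9.62e-08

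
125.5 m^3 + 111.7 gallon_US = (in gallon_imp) 2.77e+04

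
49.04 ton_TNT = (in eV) 1.281e+30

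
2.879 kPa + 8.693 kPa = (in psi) 1.678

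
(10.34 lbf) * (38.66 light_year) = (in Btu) 1.594e+16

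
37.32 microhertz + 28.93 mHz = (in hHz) 0.0002897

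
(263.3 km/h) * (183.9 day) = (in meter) 1.162e+09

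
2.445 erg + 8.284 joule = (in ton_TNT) 1.98e-09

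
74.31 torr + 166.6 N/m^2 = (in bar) 0.1007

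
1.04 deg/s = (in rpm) 0.1733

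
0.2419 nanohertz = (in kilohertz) 2.419e-13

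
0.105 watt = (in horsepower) 0.0001408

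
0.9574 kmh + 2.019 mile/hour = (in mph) 2.614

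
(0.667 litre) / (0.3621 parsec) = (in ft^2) 6.426e-19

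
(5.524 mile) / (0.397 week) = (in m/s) 0.03703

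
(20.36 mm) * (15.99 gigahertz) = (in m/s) 3.256e+08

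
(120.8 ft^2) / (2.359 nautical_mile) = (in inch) 0.1011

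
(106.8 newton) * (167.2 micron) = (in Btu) 1.693e-05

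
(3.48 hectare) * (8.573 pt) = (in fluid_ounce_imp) 3.704e+06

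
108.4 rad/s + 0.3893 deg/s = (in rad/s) 108.4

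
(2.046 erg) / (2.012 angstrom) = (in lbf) 228.6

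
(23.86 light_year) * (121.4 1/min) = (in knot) 8.878e+17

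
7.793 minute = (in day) 0.005412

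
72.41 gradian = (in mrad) 1137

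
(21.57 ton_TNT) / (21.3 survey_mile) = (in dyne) 2.633e+11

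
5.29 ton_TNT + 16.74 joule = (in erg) 2.213e+17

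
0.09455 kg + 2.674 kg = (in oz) 97.66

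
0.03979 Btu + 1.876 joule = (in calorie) 10.48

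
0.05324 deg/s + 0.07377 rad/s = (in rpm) 0.7133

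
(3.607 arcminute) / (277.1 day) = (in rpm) 4.185e-10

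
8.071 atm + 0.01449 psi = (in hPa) 8179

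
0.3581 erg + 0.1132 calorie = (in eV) 2.956e+18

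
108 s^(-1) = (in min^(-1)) 6480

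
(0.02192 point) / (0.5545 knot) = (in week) 4.482e-11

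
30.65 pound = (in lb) 30.65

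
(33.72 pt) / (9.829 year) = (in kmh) 1.382e-10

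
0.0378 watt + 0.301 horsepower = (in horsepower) 0.3011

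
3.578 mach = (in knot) 2368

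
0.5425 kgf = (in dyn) 5.32e+05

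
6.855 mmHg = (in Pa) 913.9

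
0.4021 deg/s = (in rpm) 0.06702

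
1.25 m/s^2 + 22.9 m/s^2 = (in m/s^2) 24.15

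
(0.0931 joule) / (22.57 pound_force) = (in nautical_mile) 5.007e-07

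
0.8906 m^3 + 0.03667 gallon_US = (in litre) 890.7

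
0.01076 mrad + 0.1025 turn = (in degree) 36.9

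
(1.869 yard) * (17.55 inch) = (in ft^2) 8.2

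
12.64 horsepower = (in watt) 9426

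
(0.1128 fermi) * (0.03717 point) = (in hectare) 1.479e-25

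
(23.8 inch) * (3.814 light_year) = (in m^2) 2.181e+16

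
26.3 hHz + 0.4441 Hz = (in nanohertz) 2.63e+12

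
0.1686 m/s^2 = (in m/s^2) 0.1686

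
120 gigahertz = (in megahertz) 1.2e+05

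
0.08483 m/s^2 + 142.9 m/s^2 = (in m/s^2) 143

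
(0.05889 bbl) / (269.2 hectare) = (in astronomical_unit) 2.325e-20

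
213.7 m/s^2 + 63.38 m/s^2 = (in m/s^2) 277.1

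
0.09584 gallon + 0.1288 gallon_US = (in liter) 0.8504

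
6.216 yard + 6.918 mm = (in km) 0.005691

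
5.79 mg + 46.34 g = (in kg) 0.04635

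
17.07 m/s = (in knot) 33.18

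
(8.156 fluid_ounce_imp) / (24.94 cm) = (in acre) 2.296e-07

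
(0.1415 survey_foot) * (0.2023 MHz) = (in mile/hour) 1.952e+04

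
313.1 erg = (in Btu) 2.968e-08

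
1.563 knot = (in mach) 0.002361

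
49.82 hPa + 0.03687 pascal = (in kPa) 4.982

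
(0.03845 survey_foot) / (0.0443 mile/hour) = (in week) 9.785e-07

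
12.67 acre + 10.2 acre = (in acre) 22.87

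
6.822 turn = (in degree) 2456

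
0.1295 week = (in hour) 21.76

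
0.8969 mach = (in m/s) 305.4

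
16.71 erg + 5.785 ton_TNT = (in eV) 1.511e+29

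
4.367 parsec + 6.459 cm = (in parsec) 4.367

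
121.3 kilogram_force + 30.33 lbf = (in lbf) 297.8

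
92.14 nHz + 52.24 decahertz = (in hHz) 5.224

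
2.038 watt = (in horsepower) 0.002733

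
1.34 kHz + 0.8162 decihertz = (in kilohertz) 1.34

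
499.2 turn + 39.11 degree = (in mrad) 3.137e+06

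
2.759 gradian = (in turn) 0.006897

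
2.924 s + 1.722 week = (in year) 0.03302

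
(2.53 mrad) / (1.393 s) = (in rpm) 0.01734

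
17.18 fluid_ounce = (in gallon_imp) 0.1118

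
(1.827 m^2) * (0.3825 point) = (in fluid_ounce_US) 8.336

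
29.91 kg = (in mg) 2.991e+07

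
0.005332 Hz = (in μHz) 5332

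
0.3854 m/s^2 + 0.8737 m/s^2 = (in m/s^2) 1.259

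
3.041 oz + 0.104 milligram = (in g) 86.21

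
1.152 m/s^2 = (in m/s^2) 1.152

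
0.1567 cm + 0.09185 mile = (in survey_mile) 0.09185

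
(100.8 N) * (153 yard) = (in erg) 1.41e+11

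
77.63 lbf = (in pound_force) 77.63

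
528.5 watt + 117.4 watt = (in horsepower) 0.8662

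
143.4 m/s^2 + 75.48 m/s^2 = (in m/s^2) 218.9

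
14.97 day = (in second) 1.293e+06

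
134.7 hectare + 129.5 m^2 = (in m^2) 1.347e+06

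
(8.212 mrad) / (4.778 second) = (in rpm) 0.01641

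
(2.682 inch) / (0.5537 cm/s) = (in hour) 0.003418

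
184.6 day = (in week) 26.37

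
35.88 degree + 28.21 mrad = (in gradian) 41.66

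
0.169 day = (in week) 0.02414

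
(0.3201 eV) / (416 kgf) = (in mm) 1.257e-20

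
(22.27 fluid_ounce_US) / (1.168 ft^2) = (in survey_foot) 0.01991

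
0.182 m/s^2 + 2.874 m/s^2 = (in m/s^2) 3.056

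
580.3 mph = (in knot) 504.3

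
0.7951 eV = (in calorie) 3.045e-20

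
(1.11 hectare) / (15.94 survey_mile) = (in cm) 43.27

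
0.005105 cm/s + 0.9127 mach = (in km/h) 1119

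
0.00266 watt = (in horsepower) 3.567e-06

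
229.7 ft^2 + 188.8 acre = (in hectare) 76.41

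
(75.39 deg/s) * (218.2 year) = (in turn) 1.441e+09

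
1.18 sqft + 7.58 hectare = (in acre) 18.73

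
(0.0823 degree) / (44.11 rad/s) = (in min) 5.427e-07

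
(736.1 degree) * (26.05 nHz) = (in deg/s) 1.918e-05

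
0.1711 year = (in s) 5.396e+06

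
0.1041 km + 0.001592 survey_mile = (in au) 7.13e-10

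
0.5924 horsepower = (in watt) 441.8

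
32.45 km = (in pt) 9.198e+07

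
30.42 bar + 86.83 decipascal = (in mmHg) 2.282e+04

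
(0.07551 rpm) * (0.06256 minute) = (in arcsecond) 6122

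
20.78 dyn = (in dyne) 20.78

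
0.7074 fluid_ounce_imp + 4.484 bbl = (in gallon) 188.3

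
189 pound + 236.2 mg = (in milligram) 8.573e+07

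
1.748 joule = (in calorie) 0.4178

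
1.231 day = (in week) 0.1759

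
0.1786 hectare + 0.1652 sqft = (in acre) 0.4413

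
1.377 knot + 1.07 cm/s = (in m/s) 0.7191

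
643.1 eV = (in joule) 1.03e-16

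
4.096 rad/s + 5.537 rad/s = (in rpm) 91.99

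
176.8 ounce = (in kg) 5.012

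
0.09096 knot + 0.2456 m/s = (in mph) 0.6541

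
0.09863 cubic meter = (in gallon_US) 26.06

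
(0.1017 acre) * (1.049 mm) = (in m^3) 0.4317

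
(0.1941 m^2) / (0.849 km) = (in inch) 0.009001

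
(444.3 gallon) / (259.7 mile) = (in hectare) 4.024e-10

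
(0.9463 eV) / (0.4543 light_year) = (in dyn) 3.528e-30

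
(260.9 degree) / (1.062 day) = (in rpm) 0.0004739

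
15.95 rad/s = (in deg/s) 913.9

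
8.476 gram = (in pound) 0.01869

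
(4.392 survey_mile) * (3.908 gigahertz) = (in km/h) 9.944e+13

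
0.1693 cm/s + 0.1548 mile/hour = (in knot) 0.1378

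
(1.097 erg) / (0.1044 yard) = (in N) 1.149e-06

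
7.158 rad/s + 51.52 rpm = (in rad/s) 12.55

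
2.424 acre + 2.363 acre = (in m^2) 1.937e+04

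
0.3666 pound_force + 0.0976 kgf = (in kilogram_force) 0.2639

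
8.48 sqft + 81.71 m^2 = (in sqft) 888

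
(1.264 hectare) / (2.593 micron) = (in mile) 3.029e+06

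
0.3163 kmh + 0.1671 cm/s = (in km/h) 0.3223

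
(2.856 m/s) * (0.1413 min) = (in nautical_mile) 0.01307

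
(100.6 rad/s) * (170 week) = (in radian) 1.034e+10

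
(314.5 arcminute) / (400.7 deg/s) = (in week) 2.163e-08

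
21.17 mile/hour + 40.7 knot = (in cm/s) 3040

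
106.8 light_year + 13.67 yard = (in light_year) 106.8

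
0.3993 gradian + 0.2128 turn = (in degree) 76.97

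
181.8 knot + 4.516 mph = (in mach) 0.2806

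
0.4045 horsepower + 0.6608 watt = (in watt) 302.3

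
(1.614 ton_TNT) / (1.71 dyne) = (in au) 2640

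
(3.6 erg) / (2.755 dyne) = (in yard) 0.01429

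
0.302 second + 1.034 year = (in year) 1.034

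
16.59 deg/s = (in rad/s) 0.2896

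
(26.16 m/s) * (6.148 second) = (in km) 0.1608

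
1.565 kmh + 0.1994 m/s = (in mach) 0.001862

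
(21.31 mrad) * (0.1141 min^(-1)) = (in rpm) 0.000387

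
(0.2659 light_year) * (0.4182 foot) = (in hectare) 3.207e+10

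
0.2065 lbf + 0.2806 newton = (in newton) 1.199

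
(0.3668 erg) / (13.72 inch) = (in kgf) 1.073e-08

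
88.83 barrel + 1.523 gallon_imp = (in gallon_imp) 3108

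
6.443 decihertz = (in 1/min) 38.66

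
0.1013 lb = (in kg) 0.04595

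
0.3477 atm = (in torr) 264.3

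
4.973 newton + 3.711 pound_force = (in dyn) 2.148e+06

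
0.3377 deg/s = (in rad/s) 0.005894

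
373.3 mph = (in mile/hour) 373.3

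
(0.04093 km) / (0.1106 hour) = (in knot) 0.1998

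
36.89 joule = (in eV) 2.302e+20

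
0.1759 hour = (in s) 633.2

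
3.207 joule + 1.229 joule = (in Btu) 0.004205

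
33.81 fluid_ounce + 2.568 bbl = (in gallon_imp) 90.03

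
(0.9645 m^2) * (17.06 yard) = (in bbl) 94.64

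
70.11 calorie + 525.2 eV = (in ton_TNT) 7.011e-08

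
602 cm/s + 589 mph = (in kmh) 969.6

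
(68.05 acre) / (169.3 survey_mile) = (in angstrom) 1.011e+10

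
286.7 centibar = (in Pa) 2.867e+05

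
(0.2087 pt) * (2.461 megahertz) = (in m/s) 181.2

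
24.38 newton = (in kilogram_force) 2.486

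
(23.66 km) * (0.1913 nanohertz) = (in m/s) 4.526e-06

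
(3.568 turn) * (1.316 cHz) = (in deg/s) 16.9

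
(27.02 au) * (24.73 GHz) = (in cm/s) 9.996e+24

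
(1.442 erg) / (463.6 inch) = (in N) 1.225e-08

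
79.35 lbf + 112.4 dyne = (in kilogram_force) 35.99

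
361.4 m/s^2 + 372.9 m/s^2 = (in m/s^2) 734.3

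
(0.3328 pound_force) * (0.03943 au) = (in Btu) 8.276e+06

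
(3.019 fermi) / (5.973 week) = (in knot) 1.625e-21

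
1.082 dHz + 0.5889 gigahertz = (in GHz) 0.5889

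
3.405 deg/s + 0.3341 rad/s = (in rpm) 3.758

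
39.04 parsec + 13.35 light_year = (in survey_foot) 4.367e+18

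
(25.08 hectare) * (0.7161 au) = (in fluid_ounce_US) 9.085e+20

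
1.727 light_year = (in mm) 1.634e+19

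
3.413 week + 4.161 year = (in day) 1543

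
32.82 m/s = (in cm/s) 3282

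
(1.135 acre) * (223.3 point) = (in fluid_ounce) 1.223e+07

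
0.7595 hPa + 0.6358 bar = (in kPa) 63.66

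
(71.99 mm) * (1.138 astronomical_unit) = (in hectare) 1.226e+06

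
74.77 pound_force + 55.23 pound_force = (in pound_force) 130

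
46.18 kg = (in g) 4.618e+04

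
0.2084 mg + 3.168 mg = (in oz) 0.0001191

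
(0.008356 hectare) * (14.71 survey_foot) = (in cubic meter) 374.7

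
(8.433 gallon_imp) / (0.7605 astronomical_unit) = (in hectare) 3.37e-17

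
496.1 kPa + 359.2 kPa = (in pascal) 8.553e+05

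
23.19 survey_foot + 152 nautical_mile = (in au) 1.882e-06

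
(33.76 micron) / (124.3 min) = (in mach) 1.329e-11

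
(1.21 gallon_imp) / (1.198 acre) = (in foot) 3.722e-06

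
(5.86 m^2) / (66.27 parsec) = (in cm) 2.866e-16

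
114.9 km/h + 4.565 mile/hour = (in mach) 0.09973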